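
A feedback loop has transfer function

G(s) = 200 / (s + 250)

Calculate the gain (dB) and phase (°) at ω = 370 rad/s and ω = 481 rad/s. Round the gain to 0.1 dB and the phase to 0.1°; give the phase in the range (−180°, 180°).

ω = 370: -7.0 dB, -56.0°; ω = 481: -8.7 dB, -62.5°

At s = jω = j370:
pole (s+250): 250 + j370 → |·| = √(250²+370²) = √199400 ≈ 446.54, ∠ = arctan(370/250) ≈ 55.95°
|G| = 200 / 446.54 ≈ 0.44789
Gain = 20 log₁₀(0.44789) ≈ -6.98 dB
∠G = 0.00° − 55.95° = -55.95°

At s = jω = j481:
pole (s+250): 250 + j481 → |·| = √(250²+481²) = √293861 ≈ 542.09, ∠ = arctan(481/250) ≈ 62.54°
|G| = 200 / 542.09 ≈ 0.36894
Gain = 20 log₁₀(0.36894) ≈ -8.66 dB
∠G = 0.00° − 62.54° = -62.54°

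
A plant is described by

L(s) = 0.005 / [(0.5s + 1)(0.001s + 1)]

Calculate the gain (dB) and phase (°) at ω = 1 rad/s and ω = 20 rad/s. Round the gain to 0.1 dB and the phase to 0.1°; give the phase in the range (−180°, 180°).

At ω = 1 rad/s:
pole (1 + j1·0.5) = 1 + j0.5 → |·| ≈ 1.118, ∠ ≈ 26.57°
pole (1 + j1·0.001) = 1 + j0.001 → |·| ≈ 1, ∠ ≈ 0.06°
|L| = 0.005 · 1 / (1.118 · 1) ≈ 0.0044723
Gain = 20 log₁₀(0.0044723) ≈ -46.99 dB
∠L = (0°) − (26.57° + 0.06°) = -26.63°

At ω = 20 rad/s:
pole (1 + j20·0.5) = 1 + j10 → |·| ≈ 10.05, ∠ ≈ 84.29°
pole (1 + j20·0.001) = 1 + j0.02 → |·| ≈ 1.0002, ∠ ≈ 1.15°
|L| = 0.005 · 1 / (10.05 · 1.0002) ≈ 0.00049741
Gain = 20 log₁₀(0.00049741) ≈ -66.07 dB
∠L = (0°) − (84.29° + 1.15°) = -85.44°

ω = 1: -47.0 dB, -26.6°; ω = 20: -66.1 dB, -85.4°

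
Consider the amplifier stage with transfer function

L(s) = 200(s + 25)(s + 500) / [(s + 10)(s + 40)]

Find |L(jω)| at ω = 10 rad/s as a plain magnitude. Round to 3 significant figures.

4.62e+03

At s = jω = j10:
zero (s+25): 25 + j10 → |·| = √(25²+10²) = √725 ≈ 26.926, ∠ = arctan(10/25) ≈ 21.80°
zero (s+500): 500 + j10 → |·| = √(500²+10²) = √250100 ≈ 500.1, ∠ = arctan(10/500) ≈ 1.15°
pole (s+10): 10 + j10 → |·| = √(10²+10²) = √200 ≈ 14.142, ∠ = arctan(10/10) ≈ 45.00°
pole (s+40): 40 + j10 → |·| = √(40²+10²) = √1700 ≈ 41.231, ∠ = arctan(10/40) ≈ 14.04°
|L| = 200 · 13466 / 583.09 ≈ 4618.8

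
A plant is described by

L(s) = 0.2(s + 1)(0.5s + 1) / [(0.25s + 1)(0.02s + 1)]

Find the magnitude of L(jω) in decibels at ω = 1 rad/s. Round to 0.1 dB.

-10.3 dB

At ω = 1 rad/s:
zero (1 + j1·1) = 1 + j1 → |·| ≈ 1.4142, ∠ ≈ 45.00°
zero (1 + j1·0.5) = 1 + j0.5 → |·| ≈ 1.118, ∠ ≈ 26.57°
pole (1 + j1·0.25) = 1 + j0.25 → |·| ≈ 1.0308, ∠ ≈ 14.04°
pole (1 + j1·0.02) = 1 + j0.02 → |·| ≈ 1.0002, ∠ ≈ 1.15°
|L| = 0.2 · 1.4142 · 1.118 / (1.0308 · 1.0002) ≈ 0.30671
Gain = 20 log₁₀(0.30671) ≈ -10.27 dB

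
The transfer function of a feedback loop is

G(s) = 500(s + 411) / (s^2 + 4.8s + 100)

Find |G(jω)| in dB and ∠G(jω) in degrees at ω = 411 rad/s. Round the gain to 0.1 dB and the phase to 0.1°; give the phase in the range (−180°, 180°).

At s = jω = j411:
zero (s+411): 411 + j411 → |·| = √(411²+411²) = √337842 ≈ 581.24, ∠ = arctan(411/411) ≈ 45.00°
quadratic: (j411)² + 4.8·j411 + 100 = -168821 + j1972.8 → |·| ≈ 1.6883e+05, ∠ ≈ 179.33°
|G| = 500 · 581.24 / 1.6883e+05 ≈ 1.7214
Gain = 20 log₁₀(1.7214) ≈ 4.72 dB
∠G = 45.00° − 179.33° = -134.33°

4.7 dB, -134.3°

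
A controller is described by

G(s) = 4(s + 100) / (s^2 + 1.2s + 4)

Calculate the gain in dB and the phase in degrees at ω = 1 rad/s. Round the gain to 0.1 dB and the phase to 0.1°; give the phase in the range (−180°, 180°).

At s = jω = j1:
zero (s+100): 100 + j1 → |·| = √(100²+1²) = √10001 ≈ 100, ∠ = arctan(1/100) ≈ 0.57°
quadratic: (j1)² + 1.2·j1 + 4 = 3 + j1.2 → |·| ≈ 3.2311, ∠ ≈ 21.80°
|G| = 4 · 100 / 3.2311 ≈ 123.8
Gain = 20 log₁₀(123.8) ≈ 41.85 dB
∠G = 0.57° − 21.80° = -21.23°

41.9 dB, -21.2°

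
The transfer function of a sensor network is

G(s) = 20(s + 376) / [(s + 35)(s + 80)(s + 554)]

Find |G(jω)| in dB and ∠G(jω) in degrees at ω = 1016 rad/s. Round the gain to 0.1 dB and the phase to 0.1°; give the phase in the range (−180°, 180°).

-94.9 dB, -165.2°

At s = jω = j1016:
zero (s+376): 376 + j1016 → |·| = √(376²+1016²) = √1173632 ≈ 1083.3, ∠ = arctan(1016/376) ≈ 69.69°
pole (s+35): 35 + j1016 → |·| = √(35²+1016²) = √1033481 ≈ 1016.6, ∠ = arctan(1016/35) ≈ 88.03°
pole (s+80): 80 + j1016 → |·| = √(80²+1016²) = √1038656 ≈ 1019.1, ∠ = arctan(1016/80) ≈ 85.50°
pole (s+554): 554 + j1016 → |·| = √(554²+1016²) = √1339172 ≈ 1157.2, ∠ = arctan(1016/554) ≈ 61.40°
|G| = 20 · 1083.3 / 1.1989e+09 ≈ 1.8072e-05
Gain = 20 log₁₀(1.8072e-05) ≈ -94.86 dB
∠G = 69.69° − 234.93° = -165.24°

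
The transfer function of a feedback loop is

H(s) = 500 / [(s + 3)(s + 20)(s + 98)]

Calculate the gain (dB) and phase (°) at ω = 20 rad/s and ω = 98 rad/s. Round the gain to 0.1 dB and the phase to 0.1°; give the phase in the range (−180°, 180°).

At s = jω = j20:
pole (s+3): 3 + j20 → |·| = √(3²+20²) = √409 ≈ 20.224, ∠ = arctan(20/3) ≈ 81.47°
pole (s+20): 20 + j20 → |·| = √(20²+20²) = √800 ≈ 28.284, ∠ = arctan(20/20) ≈ 45.00°
pole (s+98): 98 + j20 → |·| = √(98²+20²) = √10004 ≈ 100.02, ∠ = arctan(20/98) ≈ 11.53°
|H| = 500 / 57213 ≈ 0.0087393
Gain = 20 log₁₀(0.0087393) ≈ -41.17 dB
∠H = 0.00° − 138.00° = -138.00°

At s = jω = j98:
pole (s+3): 3 + j98 → |·| = √(3²+98²) = √9613 ≈ 98.046, ∠ = arctan(98/3) ≈ 88.25°
pole (s+20): 20 + j98 → |·| = √(20²+98²) = √10004 ≈ 100.02, ∠ = arctan(98/20) ≈ 78.47°
pole (s+98): 98 + j98 → |·| = √(98²+98²) = √19208 ≈ 138.59, ∠ = arctan(98/98) ≈ 45.00°
|H| = 500 / 1.3591e+06 ≈ 0.00036789
Gain = 20 log₁₀(0.00036789) ≈ -68.69 dB
∠H = 0.00° − 211.72° = -211.72° ≡ 148.28° (principal value)

ω = 20: -41.2 dB, -138.0°; ω = 98: -68.7 dB, 148.3°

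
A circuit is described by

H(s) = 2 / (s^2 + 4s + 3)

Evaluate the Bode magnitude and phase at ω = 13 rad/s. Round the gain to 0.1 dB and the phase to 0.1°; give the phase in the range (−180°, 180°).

Substitute s = j13:
Numerator: 2 = 2 + j0
Denominator: (j13)^2 + 4(j13) + 3 = -166 + j52
|N| = √(2² + 0²) ≈ 2, ∠N ≈ 0.00°
|D| = √(166² + 52²) ≈ 173.95, ∠D ≈ 162.61°
|H| = 2 / 173.95 ≈ 0.011498
Gain = 20 log₁₀(0.011498) ≈ -38.79 dB
∠H = 0.00° − 162.61° = -162.61°

-38.8 dB, -162.6°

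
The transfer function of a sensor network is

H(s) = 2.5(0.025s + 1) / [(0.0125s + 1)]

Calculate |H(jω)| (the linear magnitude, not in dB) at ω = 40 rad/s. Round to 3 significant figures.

At ω = 40 rad/s:
zero (1 + j40·0.025) = 1 + j1 → |·| ≈ 1.4142, ∠ ≈ 45.00°
pole (1 + j40·0.0125) = 1 + j0.5 → |·| ≈ 1.118, ∠ ≈ 26.57°
|H| = 2.5 · 1.4142 / (1.118) ≈ 3.1623

3.16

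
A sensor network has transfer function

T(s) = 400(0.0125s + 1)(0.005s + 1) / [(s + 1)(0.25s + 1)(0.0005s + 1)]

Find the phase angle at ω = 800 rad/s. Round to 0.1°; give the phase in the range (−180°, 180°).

At ω = 800 rad/s:
zero (1 + j800·0.0125) = 1 + j10 → |·| ≈ 10.05, ∠ ≈ 84.29°
zero (1 + j800·0.005) = 1 + j4 → |·| ≈ 4.1231, ∠ ≈ 75.96°
pole (1 + j800·1) = 1 + j800 → |·| ≈ 800, ∠ ≈ 89.93°
pole (1 + j800·0.25) = 1 + j200 → |·| ≈ 200, ∠ ≈ 89.71°
pole (1 + j800·0.0005) = 1 + j0.4 → |·| ≈ 1.077, ∠ ≈ 21.80°
∠T = (84.29° + 75.96°) − (89.93° + 89.71° + 21.80°) = -41.19°

-41.2°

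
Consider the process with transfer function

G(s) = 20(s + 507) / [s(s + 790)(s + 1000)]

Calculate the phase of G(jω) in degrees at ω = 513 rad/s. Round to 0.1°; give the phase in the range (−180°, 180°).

-104.8°

At s = jω = j513:
zero (s+507): 507 + j513 → |·| = √(507²+513²) = √520218 ≈ 721.26, ∠ = arctan(513/507) ≈ 45.34°
pole (s+790): 790 + j513 → |·| = √(790²+513²) = √887269 ≈ 941.95, ∠ = arctan(513/790) ≈ 33.00°
pole (s+1000): 1000 + j513 → |·| = √(1000²+513²) = √1263169 ≈ 1123.9, ∠ = arctan(513/1000) ≈ 27.16°
pole at origin: |s| = 513, ∠ = 90.00° (in denominator)
∠G = 45.34° − 150.16° = -104.82°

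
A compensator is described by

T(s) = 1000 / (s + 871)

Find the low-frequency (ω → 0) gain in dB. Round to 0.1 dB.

1.2 dB

T(0) = 1000 / 871 ≈ 1.1481
20 log₁₀(1.1481) ≈ 1.20 dB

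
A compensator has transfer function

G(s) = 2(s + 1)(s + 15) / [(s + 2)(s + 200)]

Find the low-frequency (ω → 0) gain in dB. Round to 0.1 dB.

G(0) = 2·1·15 / (2·200) = 0.075
20 log₁₀(0.075) ≈ -22.50 dB

-22.5 dB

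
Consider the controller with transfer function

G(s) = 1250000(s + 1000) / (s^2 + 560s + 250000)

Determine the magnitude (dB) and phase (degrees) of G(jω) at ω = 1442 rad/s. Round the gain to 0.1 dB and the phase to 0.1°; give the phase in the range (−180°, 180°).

At s = jω = j1442:
zero (s+1000): 1000 + j1442 → |·| = √(1000²+1442²) = √3079364 ≈ 1754.8, ∠ = arctan(1442/1000) ≈ 55.26°
quadratic: (j1442)² + 560·j1442 + 250000 = -1829364 + j807520 → |·| ≈ 1.9997e+06, ∠ ≈ 156.18°
|G| = 1250000 · 1754.8 / 1.9997e+06 ≈ 1096.9
Gain = 20 log₁₀(1096.9) ≈ 60.80 dB
∠G = 55.26° − 156.18° = -100.92°

60.8 dB, -100.9°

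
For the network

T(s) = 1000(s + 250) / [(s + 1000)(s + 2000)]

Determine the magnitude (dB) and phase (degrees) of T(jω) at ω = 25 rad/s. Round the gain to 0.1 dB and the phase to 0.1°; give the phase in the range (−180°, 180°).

At s = jω = j25:
zero (s+250): 250 + j25 → |·| = √(250²+25²) = √63125 ≈ 251.25, ∠ = arctan(25/250) ≈ 5.71°
pole (s+1000): 1000 + j25 → |·| = √(1000²+25²) = √1000625 ≈ 1000.3, ∠ = arctan(25/1000) ≈ 1.43°
pole (s+2000): 2000 + j25 → |·| = √(2000²+25²) = √4000625 ≈ 2000.2, ∠ = arctan(25/2000) ≈ 0.72°
|T| = 1000 · 251.25 / 2.0008e+06 ≈ 0.12557
Gain = 20 log₁₀(0.12557) ≈ -18.02 dB
∠T = 5.71° − 2.15° = 3.56°

-18.0 dB, 3.6°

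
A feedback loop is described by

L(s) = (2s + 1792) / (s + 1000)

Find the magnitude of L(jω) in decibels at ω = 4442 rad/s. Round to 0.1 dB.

6.0 dB

Substitute s = j4442:
Numerator: 2(j4442) + 1792 = 1792 + j8884
Denominator: (j4442) + 1000 = 1000 + j4442
|N| = √(1792² + 8884²) ≈ 9062.9, ∠N ≈ 78.60°
|D| = √(1000² + 4442²) ≈ 4553.2, ∠D ≈ 77.31°
|L| = 9062.9 / 4553.2 ≈ 1.9904
Gain = 20 log₁₀(1.9904) ≈ 5.98 dB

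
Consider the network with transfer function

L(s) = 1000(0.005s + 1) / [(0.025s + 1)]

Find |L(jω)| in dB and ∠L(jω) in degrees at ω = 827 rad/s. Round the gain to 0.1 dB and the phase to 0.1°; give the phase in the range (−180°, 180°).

At ω = 827 rad/s:
zero (1 + j827·0.005) = 1 + j4.135 → |·| ≈ 4.2542, ∠ ≈ 76.40°
pole (1 + j827·0.025) = 1 + j20.675 → |·| ≈ 20.699, ∠ ≈ 87.23°
|L| = 1000 · 4.2542 / (20.699) ≈ 205.53
Gain = 20 log₁₀(205.53) ≈ 46.26 dB
∠L = (76.40°) − (87.23°) = -10.83°

46.3 dB, -10.8°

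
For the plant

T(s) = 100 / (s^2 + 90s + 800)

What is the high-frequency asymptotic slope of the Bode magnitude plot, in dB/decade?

Each pole contributes −20 dB/decade at high frequency; each zero contributes +20 dB/decade.
Net: 0 zero(s) − 2 pole(s) → -40 dB/decade.

-40 dB/decade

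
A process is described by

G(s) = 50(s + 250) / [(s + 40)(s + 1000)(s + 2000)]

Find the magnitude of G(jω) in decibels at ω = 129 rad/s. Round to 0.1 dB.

-85.8 dB

At s = jω = j129:
zero (s+250): 250 + j129 → |·| = √(250²+129²) = √79141 ≈ 281.32, ∠ = arctan(129/250) ≈ 27.29°
pole (s+40): 40 + j129 → |·| = √(40²+129²) = √18241 ≈ 135.06, ∠ = arctan(129/40) ≈ 72.77°
pole (s+1000): 1000 + j129 → |·| = √(1000²+129²) = √1016641 ≈ 1008.3, ∠ = arctan(129/1000) ≈ 7.35°
pole (s+2000): 2000 + j129 → |·| = √(2000²+129²) = √4016641 ≈ 2004.2, ∠ = arctan(129/2000) ≈ 3.69°
|G| = 50 · 281.32 / 2.7293e+08 ≈ 5.1537e-05
Gain = 20 log₁₀(5.1537e-05) ≈ -85.76 dB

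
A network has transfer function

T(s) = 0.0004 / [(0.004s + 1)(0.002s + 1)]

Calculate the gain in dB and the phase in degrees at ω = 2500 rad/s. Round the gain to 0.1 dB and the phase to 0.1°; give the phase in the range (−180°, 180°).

At ω = 2500 rad/s:
pole (1 + j2500·0.004) = 1 + j10 → |·| ≈ 10.05, ∠ ≈ 84.29°
pole (1 + j2500·0.002) = 1 + j5 → |·| ≈ 5.099, ∠ ≈ 78.69°
|T| = 0.0004 · 1 / (10.05 · 5.099) ≈ 7.8056e-06
Gain = 20 log₁₀(7.8056e-06) ≈ -102.15 dB
∠T = (0°) − (84.29° + 78.69°) = -162.98°

-102.2 dB, -163.0°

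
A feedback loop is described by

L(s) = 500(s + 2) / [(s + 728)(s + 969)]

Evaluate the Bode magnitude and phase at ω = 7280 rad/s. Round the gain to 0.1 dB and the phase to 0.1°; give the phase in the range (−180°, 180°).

At s = jω = j7280:
zero (s+2): 2 + j7280 → |·| = √(2²+7280²) = √52998404 ≈ 7280, ∠ = arctan(7280/2) ≈ 89.98°
pole (s+728): 728 + j7280 → |·| = √(728²+7280²) = √53528384 ≈ 7316.3, ∠ = arctan(7280/728) ≈ 84.29°
pole (s+969): 969 + j7280 → |·| = √(969²+7280²) = √53937361 ≈ 7344.2, ∠ = arctan(7280/969) ≈ 82.42°
|L| = 500 · 7280 / 5.3732e+07 ≈ 0.067744
Gain = 20 log₁₀(0.067744) ≈ -23.38 dB
∠L = 89.98° − 166.71° = -76.73°

-23.4 dB, -76.7°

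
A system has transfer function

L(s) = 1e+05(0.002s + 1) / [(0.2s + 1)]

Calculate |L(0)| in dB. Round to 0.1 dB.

L(0) = 1e+05 · 1 / 1 = 1e+05
20 log₁₀(1e+05) ≈ 100.00 dB

100.0 dB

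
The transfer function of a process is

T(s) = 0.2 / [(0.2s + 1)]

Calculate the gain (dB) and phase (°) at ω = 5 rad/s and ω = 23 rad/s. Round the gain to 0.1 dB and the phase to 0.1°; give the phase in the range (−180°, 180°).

ω = 5: -17.0 dB, -45.0°; ω = 23: -27.4 dB, -77.7°

At ω = 5 rad/s:
pole (1 + j5·0.2) = 1 + j1 → |·| ≈ 1.4142, ∠ ≈ 45.00°
|T| = 0.2 · 1 / (1.4142) ≈ 0.14142
Gain = 20 log₁₀(0.14142) ≈ -16.99 dB
∠T = (0°) − (45.00°) = -45.00°

At ω = 23 rad/s:
pole (1 + j23·0.2) = 1 + j4.6 → |·| ≈ 4.7074, ∠ ≈ 77.74°
|T| = 0.2 · 1 / (4.7074) ≈ 0.042486
Gain = 20 log₁₀(0.042486) ≈ -27.44 dB
∠T = (0°) − (77.74°) = -77.74°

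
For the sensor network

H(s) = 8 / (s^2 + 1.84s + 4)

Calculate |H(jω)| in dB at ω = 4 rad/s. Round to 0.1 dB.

At s = jω = j4:
quadratic: (j4)² + 1.84·j4 + 4 = -12 + j7.36 → |·| ≈ 14.077, ∠ ≈ 148.48°
|H| = 8 / 14.077 ≈ 0.5683
Gain = 20 log₁₀(0.5683) ≈ -4.91 dB

-4.9 dB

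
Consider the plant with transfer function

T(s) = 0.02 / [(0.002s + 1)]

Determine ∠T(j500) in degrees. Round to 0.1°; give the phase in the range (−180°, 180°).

At ω = 500 rad/s:
pole (1 + j500·0.002) = 1 + j1 → |·| ≈ 1.4142, ∠ ≈ 45.00°
∠T = (0°) − (45.00°) = -45.00°

-45.0°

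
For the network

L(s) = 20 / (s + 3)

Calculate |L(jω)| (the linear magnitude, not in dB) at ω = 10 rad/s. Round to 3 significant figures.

Substitute s = j10:
Numerator: 20 = 20 + j0
Denominator: (j10) + 3 = 3 + j10
|N| = √(20² + 0²) ≈ 20, ∠N ≈ 0.00°
|D| = √(3² + 10²) ≈ 10.44, ∠D ≈ 73.30°
|L| = 20 / 10.44 ≈ 1.9157

1.92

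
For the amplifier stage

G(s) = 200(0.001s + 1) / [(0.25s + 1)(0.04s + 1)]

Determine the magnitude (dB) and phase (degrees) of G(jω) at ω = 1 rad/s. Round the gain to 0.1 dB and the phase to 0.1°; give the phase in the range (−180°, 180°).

At ω = 1 rad/s:
zero (1 + j1·0.001) = 1 + j0.001 → |·| ≈ 1, ∠ ≈ 0.06°
pole (1 + j1·0.25) = 1 + j0.25 → |·| ≈ 1.0308, ∠ ≈ 14.04°
pole (1 + j1·0.04) = 1 + j0.04 → |·| ≈ 1.0008, ∠ ≈ 2.29°
|G| = 200 · 1 / (1.0308 · 1.0008) ≈ 193.87
Gain = 20 log₁₀(193.87) ≈ 45.75 dB
∠G = (0.06°) − (14.04° + 2.29°) = -16.27°

45.8 dB, -16.3°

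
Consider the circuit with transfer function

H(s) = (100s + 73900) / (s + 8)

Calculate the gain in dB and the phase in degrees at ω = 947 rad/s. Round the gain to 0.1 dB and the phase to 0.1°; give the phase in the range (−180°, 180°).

42.1 dB, -37.5°

Substitute s = j947:
Numerator: 100(j947) + 73900 = 73900 + j94700
Denominator: (j947) + 8 = 8 + j947
|N| = √(73900² + 94700²) ≈ 1.2012e+05, ∠N ≈ 52.03°
|D| = √(8² + 947²) ≈ 947.03, ∠D ≈ 89.52°
|H| = 1.2012e+05 / 947.03 ≈ 126.84
Gain = 20 log₁₀(126.84) ≈ 42.07 dB
∠H = 52.03° − 89.52° = -37.49°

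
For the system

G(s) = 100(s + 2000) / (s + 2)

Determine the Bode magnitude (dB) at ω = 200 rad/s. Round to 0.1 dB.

At s = jω = j200:
zero (s+2000): 2000 + j200 → |·| = √(2000²+200²) = √4040000 ≈ 2010, ∠ = arctan(200/2000) ≈ 5.71°
pole (s+2): 2 + j200 → |·| = √(2²+200²) = √40004 ≈ 200.01, ∠ = arctan(200/2) ≈ 89.43°
|G| = 100 · 2010 / 200.01 ≈ 1004.9
Gain = 20 log₁₀(1004.9) ≈ 60.04 dB

60.0 dB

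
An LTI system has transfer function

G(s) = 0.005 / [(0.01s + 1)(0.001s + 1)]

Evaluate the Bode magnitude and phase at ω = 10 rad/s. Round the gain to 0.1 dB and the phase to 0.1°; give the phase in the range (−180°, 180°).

-46.1 dB, -6.3°

At ω = 10 rad/s:
pole (1 + j10·0.01) = 1 + j0.1 → |·| ≈ 1.005, ∠ ≈ 5.71°
pole (1 + j10·0.001) = 1 + j0.01 → |·| ≈ 1, ∠ ≈ 0.57°
|G| = 0.005 · 1 / (1.005 · 1) ≈ 0.0049751
Gain = 20 log₁₀(0.0049751) ≈ -46.06 dB
∠G = (0°) − (5.71° + 0.57°) = -6.28°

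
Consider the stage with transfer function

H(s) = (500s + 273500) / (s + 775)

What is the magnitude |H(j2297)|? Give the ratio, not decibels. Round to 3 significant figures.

Substitute s = j2297:
Numerator: 500(j2297) + 273500 = 273500 + j1148500
Denominator: (j2297) + 775 = 775 + j2297
|N| = √(273500² + 1148500²) ≈ 1.1806e+06, ∠N ≈ 76.61°
|D| = √(775² + 2297²) ≈ 2424.2, ∠D ≈ 71.36°
|H| = 1.1806e+06 / 2424.2 ≈ 487.01

487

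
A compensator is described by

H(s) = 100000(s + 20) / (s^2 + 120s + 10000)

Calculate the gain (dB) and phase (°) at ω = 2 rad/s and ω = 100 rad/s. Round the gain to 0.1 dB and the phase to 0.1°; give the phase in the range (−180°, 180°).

At s = jω = j2:
zero (s+20): 20 + j2 → |·| = √(20²+2²) = √404 ≈ 20.1, ∠ = arctan(2/20) ≈ 5.71°
quadratic: (j2)² + 120·j2 + 10000 = 9996 + j240 → |·| ≈ 9998.9, ∠ ≈ 1.38°
|H| = 100000 · 20.1 / 9998.9 ≈ 201.02
Gain = 20 log₁₀(201.02) ≈ 46.06 dB
∠H = 5.71° − 1.38° = 4.33°

At s = jω = j100:
zero (s+20): 20 + j100 → |·| = √(20²+100²) = √10400 ≈ 101.98, ∠ = arctan(100/20) ≈ 78.69°
quadratic: (j100)² + 120·j100 + 10000 = 0 + j12000 → |·| ≈ 12000, ∠ ≈ 90.00°
|H| = 100000 · 101.98 / 12000 ≈ 849.83
Gain = 20 log₁₀(849.83) ≈ 58.59 dB
∠H = 78.69° − 90.00° = -11.31°

ω = 2: 46.1 dB, 4.3°; ω = 100: 58.6 dB, -11.3°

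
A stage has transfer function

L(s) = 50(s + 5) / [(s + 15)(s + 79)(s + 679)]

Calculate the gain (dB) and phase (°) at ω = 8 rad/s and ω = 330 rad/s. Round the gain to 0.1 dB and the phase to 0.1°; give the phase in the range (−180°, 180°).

At s = jω = j8:
zero (s+5): 5 + j8 → |·| = √(5²+8²) = √89 ≈ 9.434, ∠ = arctan(8/5) ≈ 57.99°
pole (s+15): 15 + j8 → |·| = √(15²+8²) = √289 ≈ 17, ∠ = arctan(8/15) ≈ 28.07°
pole (s+79): 79 + j8 → |·| = √(79²+8²) = √6305 ≈ 79.404, ∠ = arctan(8/79) ≈ 5.78°
pole (s+679): 679 + j8 → |·| = √(679²+8²) = √461105 ≈ 679.05, ∠ = arctan(8/679) ≈ 0.68°
|L| = 50 · 9.434 / 9.1663e+05 ≈ 0.0005146
Gain = 20 log₁₀(0.0005146) ≈ -65.77 dB
∠L = 57.99° − 34.53° = 23.46°

At s = jω = j330:
zero (s+5): 5 + j330 → |·| = √(5²+330²) = √108925 ≈ 330.04, ∠ = arctan(330/5) ≈ 89.13°
pole (s+15): 15 + j330 → |·| = √(15²+330²) = √109125 ≈ 330.34, ∠ = arctan(330/15) ≈ 87.40°
pole (s+79): 79 + j330 → |·| = √(79²+330²) = √115141 ≈ 339.32, ∠ = arctan(330/79) ≈ 76.54°
pole (s+679): 679 + j330 → |·| = √(679²+330²) = √569941 ≈ 754.94, ∠ = arctan(330/679) ≈ 25.92°
|L| = 50 · 330.04 / 8.4622e+07 ≈ 0.00019501
Gain = 20 log₁₀(0.00019501) ≈ -74.20 dB
∠L = 89.13° − 189.86° = -100.73°

ω = 8: -65.8 dB, 23.5°; ω = 330: -74.2 dB, -100.7°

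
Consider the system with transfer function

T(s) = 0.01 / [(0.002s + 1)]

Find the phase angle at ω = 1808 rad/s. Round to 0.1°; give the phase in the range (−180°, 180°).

-74.5°

At ω = 1808 rad/s:
pole (1 + j1808·0.002) = 1 + j3.616 → |·| ≈ 3.7517, ∠ ≈ 74.54°
∠T = (0°) − (74.54°) = -74.54°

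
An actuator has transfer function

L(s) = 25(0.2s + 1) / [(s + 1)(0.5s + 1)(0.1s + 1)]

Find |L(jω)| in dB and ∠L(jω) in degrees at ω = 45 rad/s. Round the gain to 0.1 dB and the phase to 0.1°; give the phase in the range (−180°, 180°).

At ω = 45 rad/s:
zero (1 + j45·0.2) = 1 + j9 → |·| ≈ 9.0554, ∠ ≈ 83.66°
pole (1 + j45·1) = 1 + j45 → |·| ≈ 45.011, ∠ ≈ 88.73°
pole (1 + j45·0.5) = 1 + j22.5 → |·| ≈ 22.522, ∠ ≈ 87.46°
pole (1 + j45·0.1) = 1 + j4.5 → |·| ≈ 4.6098, ∠ ≈ 77.47°
|L| = 25 · 9.0554 / (45.011 · 22.522 · 4.6098) ≈ 0.048444
Gain = 20 log₁₀(0.048444) ≈ -26.30 dB
∠L = (83.66°) − (88.73° + 87.46° + 77.47°) = -170.00°

-26.3 dB, -170.0°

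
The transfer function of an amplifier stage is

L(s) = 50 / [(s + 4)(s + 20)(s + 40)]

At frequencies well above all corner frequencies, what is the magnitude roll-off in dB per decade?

-60 dB/decade

Each pole contributes −20 dB/decade at high frequency; each zero contributes +20 dB/decade.
Net: 0 zero(s) − 3 pole(s) → -60 dB/decade.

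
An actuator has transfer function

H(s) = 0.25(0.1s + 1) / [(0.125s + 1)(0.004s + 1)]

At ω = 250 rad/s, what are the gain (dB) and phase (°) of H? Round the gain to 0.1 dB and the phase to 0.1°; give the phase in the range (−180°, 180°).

At ω = 250 rad/s:
zero (1 + j250·0.1) = 1 + j25 → |·| ≈ 25.02, ∠ ≈ 87.71°
pole (1 + j250·0.125) = 1 + j31.25 → |·| ≈ 31.266, ∠ ≈ 88.17°
pole (1 + j250·0.004) = 1 + j1 → |·| ≈ 1.4142, ∠ ≈ 45.00°
|H| = 0.25 · 25.02 / (31.266 · 1.4142) ≈ 0.14146
Gain = 20 log₁₀(0.14146) ≈ -16.99 dB
∠H = (87.71°) − (88.17° + 45.00°) = -45.46°

-17.0 dB, -45.5°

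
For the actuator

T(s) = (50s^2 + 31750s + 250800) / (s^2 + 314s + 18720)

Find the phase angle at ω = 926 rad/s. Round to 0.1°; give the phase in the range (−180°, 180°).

Substitute s = j926:
Numerator: 50(j926)^2 + 31750(j926) + 250800 = -42623000 + j29400500
Denominator: (j926)^2 + 314(j926) + 18720 = -838756 + j290764
|N| = √(42623000² + 29400500²) ≈ 5.1779e+07, ∠N ≈ 145.40°
|D| = √(838756² + 290764²) ≈ 8.8772e+05, ∠D ≈ 160.88°
∠T = 145.40° − 160.88° = -15.48°

-15.5°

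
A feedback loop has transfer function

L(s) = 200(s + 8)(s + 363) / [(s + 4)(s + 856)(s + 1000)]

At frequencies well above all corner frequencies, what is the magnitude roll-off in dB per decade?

Each pole contributes −20 dB/decade at high frequency; each zero contributes +20 dB/decade.
Net: 2 zero(s) − 3 pole(s) → -20 dB/decade.

-20 dB/decade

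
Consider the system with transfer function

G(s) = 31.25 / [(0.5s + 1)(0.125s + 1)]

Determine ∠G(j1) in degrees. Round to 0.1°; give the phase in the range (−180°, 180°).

-33.7°

At ω = 1 rad/s:
pole (1 + j1·0.5) = 1 + j0.5 → |·| ≈ 1.118, ∠ ≈ 26.57°
pole (1 + j1·0.125) = 1 + j0.125 → |·| ≈ 1.0078, ∠ ≈ 7.13°
∠G = (0°) − (26.57° + 7.13°) = -33.70°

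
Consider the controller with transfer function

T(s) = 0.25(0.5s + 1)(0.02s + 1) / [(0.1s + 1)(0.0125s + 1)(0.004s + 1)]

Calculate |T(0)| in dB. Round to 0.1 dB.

-12.0 dB

T(0) = 0.25 · 1 / 1 = 0.25
20 log₁₀(0.25) ≈ -12.04 dB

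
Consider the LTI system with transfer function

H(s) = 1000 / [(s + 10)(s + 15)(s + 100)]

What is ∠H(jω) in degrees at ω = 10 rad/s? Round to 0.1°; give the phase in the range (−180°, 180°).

-84.4°

At s = jω = j10:
pole (s+10): 10 + j10 → |·| = √(10²+10²) = √200 ≈ 14.142, ∠ = arctan(10/10) ≈ 45.00°
pole (s+15): 15 + j10 → |·| = √(15²+10²) = √325 ≈ 18.028, ∠ = arctan(10/15) ≈ 33.69°
pole (s+100): 100 + j10 → |·| = √(100²+10²) = √10100 ≈ 100.5, ∠ = arctan(10/100) ≈ 5.71°
∠H = 0.00° − 84.40° = -84.40°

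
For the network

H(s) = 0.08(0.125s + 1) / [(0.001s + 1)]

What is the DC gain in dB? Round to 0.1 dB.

H(0) = 0.08 · 1 / 1 = 0.08
20 log₁₀(0.08) ≈ -21.94 dB

-21.9 dB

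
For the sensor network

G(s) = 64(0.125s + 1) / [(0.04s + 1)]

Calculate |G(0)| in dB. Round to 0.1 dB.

G(0) = 64 · 1 / 1 = 64
20 log₁₀(64) ≈ 36.12 dB

36.1 dB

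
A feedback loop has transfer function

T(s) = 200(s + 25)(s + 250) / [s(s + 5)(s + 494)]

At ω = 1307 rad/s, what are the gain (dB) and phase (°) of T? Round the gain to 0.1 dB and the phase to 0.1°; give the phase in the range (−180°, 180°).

-16.7 dB, -81.0°

At s = jω = j1307:
zero (s+25): 25 + j1307 → |·| = √(25²+1307²) = √1708874 ≈ 1307.2, ∠ = arctan(1307/25) ≈ 88.90°
zero (s+250): 250 + j1307 → |·| = √(250²+1307²) = √1770749 ≈ 1330.7, ∠ = arctan(1307/250) ≈ 79.17°
pole (s+5): 5 + j1307 → |·| = √(5²+1307²) = √1708274 ≈ 1307, ∠ = arctan(1307/5) ≈ 89.78°
pole (s+494): 494 + j1307 → |·| = √(494²+1307²) = √1952285 ≈ 1397.2, ∠ = arctan(1307/494) ≈ 69.30°
pole at origin: |s| = 1307, ∠ = 90.00° (in denominator)
|T| = 200 · 1.7395e+06 / 2.3868e+09 ≈ 0.14576
Gain = 20 log₁₀(0.14576) ≈ -16.73 dB
∠T = 168.07° − 249.08° = -81.01°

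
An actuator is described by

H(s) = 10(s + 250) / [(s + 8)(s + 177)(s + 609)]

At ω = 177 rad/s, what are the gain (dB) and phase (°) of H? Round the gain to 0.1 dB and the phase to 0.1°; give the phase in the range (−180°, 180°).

At s = jω = j177:
zero (s+250): 250 + j177 → |·| = √(250²+177²) = √93829 ≈ 306.32, ∠ = arctan(177/250) ≈ 35.30°
pole (s+8): 8 + j177 → |·| = √(8²+177²) = √31393 ≈ 177.18, ∠ = arctan(177/8) ≈ 87.41°
pole (s+177): 177 + j177 → |·| = √(177²+177²) = √62658 ≈ 250.32, ∠ = arctan(177/177) ≈ 45.00°
pole (s+609): 609 + j177 → |·| = √(609²+177²) = √402210 ≈ 634.2, ∠ = arctan(177/609) ≈ 16.21°
|H| = 10 · 306.32 / 2.8128e+07 ≈ 0.0001089
Gain = 20 log₁₀(0.0001089) ≈ -79.26 dB
∠H = 35.30° − 148.62° = -113.32°

-79.3 dB, -113.3°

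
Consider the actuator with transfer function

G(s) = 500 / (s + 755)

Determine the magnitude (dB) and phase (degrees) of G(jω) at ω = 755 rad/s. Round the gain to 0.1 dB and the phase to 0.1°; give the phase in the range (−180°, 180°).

-6.6 dB, -45.0°

Substitute s = j755:
Numerator: 500 = 500 + j0
Denominator: (j755) + 755 = 755 + j755
|N| = √(500² + 0²) ≈ 500, ∠N ≈ 0.00°
|D| = √(755² + 755²) ≈ 1067.7, ∠D ≈ 45.00°
|G| = 500 / 1067.7 ≈ 0.4683
Gain = 20 log₁₀(0.4683) ≈ -6.59 dB
∠G = 0.00° − 45.00° = -45.00°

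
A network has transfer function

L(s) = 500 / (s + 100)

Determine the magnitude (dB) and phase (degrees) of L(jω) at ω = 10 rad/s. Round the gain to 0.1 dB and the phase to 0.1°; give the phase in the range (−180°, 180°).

13.9 dB, -5.7°

At s = jω = j10:
pole (s+100): 100 + j10 → |·| = √(100²+10²) = √10100 ≈ 100.5, ∠ = arctan(10/100) ≈ 5.71°
|L| = 500 / 100.5 ≈ 4.9751
Gain = 20 log₁₀(4.9751) ≈ 13.94 dB
∠L = 0.00° − 5.71° = -5.71°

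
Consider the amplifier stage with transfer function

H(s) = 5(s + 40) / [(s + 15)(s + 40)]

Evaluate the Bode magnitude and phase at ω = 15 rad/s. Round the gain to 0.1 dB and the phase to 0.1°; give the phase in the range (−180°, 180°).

-12.6 dB, -45.0°

At s = jω = j15:
zero (s+40): 40 + j15 → |·| = √(40²+15²) = √1825 ≈ 42.72, ∠ = arctan(15/40) ≈ 20.56°
pole (s+15): 15 + j15 → |·| = √(15²+15²) = √450 ≈ 21.213, ∠ = arctan(15/15) ≈ 45.00°
pole (s+40): 40 + j15 → |·| = √(40²+15²) = √1825 ≈ 42.72, ∠ = arctan(15/40) ≈ 20.56°
|H| = 5 · 42.72 / 906.22 ≈ 0.2357
Gain = 20 log₁₀(0.2357) ≈ -12.55 dB
∠H = 20.56° − 65.56° = -45.00°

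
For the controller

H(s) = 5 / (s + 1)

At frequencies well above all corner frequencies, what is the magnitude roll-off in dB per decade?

Each pole contributes −20 dB/decade at high frequency; each zero contributes +20 dB/decade.
Net: 0 zero(s) − 1 pole(s) → -20 dB/decade.

-20 dB/decade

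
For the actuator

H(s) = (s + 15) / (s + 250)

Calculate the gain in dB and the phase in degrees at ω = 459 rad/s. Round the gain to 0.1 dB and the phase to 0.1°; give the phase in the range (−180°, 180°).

At s = jω = j459:
zero (s+15): 15 + j459 → |·| = √(15²+459²) = √210906 ≈ 459.25, ∠ = arctan(459/15) ≈ 88.13°
pole (s+250): 250 + j459 → |·| = √(250²+459²) = √273181 ≈ 522.67, ∠ = arctan(459/250) ≈ 61.42°
|H| = 1 · 459.25 / 522.67 ≈ 0.87866
Gain = 20 log₁₀(0.87866) ≈ -1.12 dB
∠H = 88.13° − 61.42° = 26.71°

-1.1 dB, 26.7°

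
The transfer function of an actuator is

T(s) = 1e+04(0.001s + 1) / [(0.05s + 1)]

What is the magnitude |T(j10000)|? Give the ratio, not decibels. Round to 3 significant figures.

201

At ω = 10000 rad/s:
zero (1 + j10000·0.001) = 1 + j10 → |·| ≈ 10.05, ∠ ≈ 84.29°
pole (1 + j10000·0.05) = 1 + j500 → |·| ≈ 500, ∠ ≈ 89.89°
|T| = 1e+04 · 10.05 / (500) ≈ 201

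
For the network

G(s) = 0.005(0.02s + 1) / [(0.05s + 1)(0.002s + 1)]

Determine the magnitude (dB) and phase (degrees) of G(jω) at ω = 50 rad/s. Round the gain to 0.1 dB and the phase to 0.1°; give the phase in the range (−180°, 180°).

At ω = 50 rad/s:
zero (1 + j50·0.02) = 1 + j1 → |·| ≈ 1.4142, ∠ ≈ 45.00°
pole (1 + j50·0.05) = 1 + j2.5 → |·| ≈ 2.6926, ∠ ≈ 68.20°
pole (1 + j50·0.002) = 1 + j0.1 → |·| ≈ 1.005, ∠ ≈ 5.71°
|G| = 0.005 · 1.4142 / (2.6926 · 1.005) ≈ 0.002613
Gain = 20 log₁₀(0.002613) ≈ -51.66 dB
∠G = (45.00°) − (68.20° + 5.71°) = -28.91°

-51.7 dB, -28.9°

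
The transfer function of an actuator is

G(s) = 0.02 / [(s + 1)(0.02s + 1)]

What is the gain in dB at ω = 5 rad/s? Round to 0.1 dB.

At ω = 5 rad/s:
pole (1 + j5·1) = 1 + j5 → |·| ≈ 5.099, ∠ ≈ 78.69°
pole (1 + j5·0.02) = 1 + j0.1 → |·| ≈ 1.005, ∠ ≈ 5.71°
|G| = 0.02 · 1 / (5.099 · 1.005) ≈ 0.0039028
Gain = 20 log₁₀(0.0039028) ≈ -48.17 dB

-48.2 dB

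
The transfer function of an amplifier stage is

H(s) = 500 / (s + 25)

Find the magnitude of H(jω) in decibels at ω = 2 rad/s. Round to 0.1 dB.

Substitute s = j2:
Numerator: 500 = 500 + j0
Denominator: (j2) + 25 = 25 + j2
|N| = √(500² + 0²) ≈ 500, ∠N ≈ 0.00°
|D| = √(25² + 2²) ≈ 25.08, ∠D ≈ 4.57°
|H| = 500 / 25.08 ≈ 19.936
Gain = 20 log₁₀(19.936) ≈ 25.99 dB

26.0 dB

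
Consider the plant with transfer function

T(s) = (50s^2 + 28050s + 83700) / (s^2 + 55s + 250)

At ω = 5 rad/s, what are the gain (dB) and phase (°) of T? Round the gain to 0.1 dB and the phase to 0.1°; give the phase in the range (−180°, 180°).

Substitute s = j5:
Numerator: 50(j5)^2 + 28050(j5) + 83700 = 82450 + j140250
Denominator: (j5)^2 + 55(j5) + 250 = 225 + j275
|N| = √(82450² + 140250²) ≈ 1.6269e+05, ∠N ≈ 59.55°
|D| = √(225² + 275²) ≈ 355.32, ∠D ≈ 50.71°
|T| = 1.6269e+05 / 355.32 ≈ 457.87
Gain = 20 log₁₀(457.87) ≈ 53.21 dB
∠T = 59.55° − 50.71° = 8.84°

53.2 dB, 8.8°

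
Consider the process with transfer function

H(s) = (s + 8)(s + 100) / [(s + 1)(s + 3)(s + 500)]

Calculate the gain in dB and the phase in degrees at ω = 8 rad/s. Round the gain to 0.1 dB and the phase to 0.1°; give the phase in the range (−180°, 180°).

-29.6 dB, -103.7°

At s = jω = j8:
zero (s+8): 8 + j8 → |·| = √(8²+8²) = √128 ≈ 11.314, ∠ = arctan(8/8) ≈ 45.00°
zero (s+100): 100 + j8 → |·| = √(100²+8²) = √10064 ≈ 100.32, ∠ = arctan(8/100) ≈ 4.57°
pole (s+1): 1 + j8 → |·| = √(1²+8²) = √65 ≈ 8.0623, ∠ = arctan(8/1) ≈ 82.87°
pole (s+3): 3 + j8 → |·| = √(3²+8²) = √73 ≈ 8.544, ∠ = arctan(8/3) ≈ 69.44°
pole (s+500): 500 + j8 → |·| = √(500²+8²) = √250064 ≈ 500.06, ∠ = arctan(8/500) ≈ 0.92°
|H| = 1 · 1135 / 34446 ≈ 0.03295
Gain = 20 log₁₀(0.03295) ≈ -29.64 dB
∠H = 49.57° − 153.23° = -103.66°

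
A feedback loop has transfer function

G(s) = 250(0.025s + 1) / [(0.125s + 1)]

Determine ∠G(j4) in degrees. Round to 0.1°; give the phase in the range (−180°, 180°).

-20.9°

At ω = 4 rad/s:
zero (1 + j4·0.025) = 1 + j0.1 → |·| ≈ 1.005, ∠ ≈ 5.71°
pole (1 + j4·0.125) = 1 + j0.5 → |·| ≈ 1.118, ∠ ≈ 26.57°
∠G = (5.71°) − (26.57°) = -20.86°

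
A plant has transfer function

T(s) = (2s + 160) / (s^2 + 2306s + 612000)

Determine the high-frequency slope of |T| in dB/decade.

Each pole contributes −20 dB/decade at high frequency; each zero contributes +20 dB/decade.
Net: 1 zero(s) − 2 pole(s) → -20 dB/decade.

-20 dB/decade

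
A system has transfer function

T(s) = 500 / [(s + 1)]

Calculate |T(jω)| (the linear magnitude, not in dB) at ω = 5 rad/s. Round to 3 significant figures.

98.1

At ω = 5 rad/s:
pole (1 + j5·1) = 1 + j5 → |·| ≈ 5.099, ∠ ≈ 78.69°
|T| = 500 · 1 / (5.099) ≈ 98.058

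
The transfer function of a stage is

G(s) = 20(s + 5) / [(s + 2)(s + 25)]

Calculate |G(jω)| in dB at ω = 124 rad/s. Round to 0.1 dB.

At s = jω = j124:
zero (s+5): 5 + j124 → |·| = √(5²+124²) = √15401 ≈ 124.1, ∠ = arctan(124/5) ≈ 87.69°
pole (s+2): 2 + j124 → |·| = √(2²+124²) = √15380 ≈ 124.02, ∠ = arctan(124/2) ≈ 89.08°
pole (s+25): 25 + j124 → |·| = √(25²+124²) = √16001 ≈ 126.5, ∠ = arctan(124/25) ≈ 78.60°
|G| = 20 · 124.1 / 15689 ≈ 0.1582
Gain = 20 log₁₀(0.1582) ≈ -16.02 dB

-16.0 dB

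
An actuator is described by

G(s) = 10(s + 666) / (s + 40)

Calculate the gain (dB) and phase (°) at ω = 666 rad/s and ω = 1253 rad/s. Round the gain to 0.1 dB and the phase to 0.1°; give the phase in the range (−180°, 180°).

ω = 666: 23.0 dB, -41.6°; ω = 1253: 21.1 dB, -26.2°

At s = jω = j666:
zero (s+666): 666 + j666 → |·| = √(666²+666²) = √887112 ≈ 941.87, ∠ = arctan(666/666) ≈ 45.00°
pole (s+40): 40 + j666 → |·| = √(40²+666²) = √445156 ≈ 667.2, ∠ = arctan(666/40) ≈ 86.56°
|G| = 10 · 941.87 / 667.2 ≈ 14.117
Gain = 20 log₁₀(14.117) ≈ 22.99 dB
∠G = 45.00° − 86.56° = -41.56°

At s = jω = j1253:
zero (s+666): 666 + j1253 → |·| = √(666²+1253²) = √2013565 ≈ 1419, ∠ = arctan(1253/666) ≈ 62.01°
pole (s+40): 40 + j1253 → |·| = √(40²+1253²) = √1571609 ≈ 1253.6, ∠ = arctan(1253/40) ≈ 88.17°
|G| = 10 · 1419 / 1253.6 ≈ 11.319
Gain = 20 log₁₀(11.319) ≈ 21.08 dB
∠G = 62.01° − 88.17° = -26.16°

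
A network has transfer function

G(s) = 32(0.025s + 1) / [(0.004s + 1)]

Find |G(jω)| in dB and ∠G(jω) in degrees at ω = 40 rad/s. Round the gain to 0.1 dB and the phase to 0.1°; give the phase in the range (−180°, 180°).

33.0 dB, 35.9°

At ω = 40 rad/s:
zero (1 + j40·0.025) = 1 + j1 → |·| ≈ 1.4142, ∠ ≈ 45.00°
pole (1 + j40·0.004) = 1 + j0.16 → |·| ≈ 1.0127, ∠ ≈ 9.09°
|G| = 32 · 1.4142 / (1.0127) ≈ 44.687
Gain = 20 log₁₀(44.687) ≈ 33.00 dB
∠G = (45.00°) − (9.09°) = 35.91°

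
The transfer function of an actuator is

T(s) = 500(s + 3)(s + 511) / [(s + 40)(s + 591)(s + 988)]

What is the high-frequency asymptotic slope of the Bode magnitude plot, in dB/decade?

-20 dB/decade

Each pole contributes −20 dB/decade at high frequency; each zero contributes +20 dB/decade.
Net: 2 zero(s) − 3 pole(s) → -20 dB/decade.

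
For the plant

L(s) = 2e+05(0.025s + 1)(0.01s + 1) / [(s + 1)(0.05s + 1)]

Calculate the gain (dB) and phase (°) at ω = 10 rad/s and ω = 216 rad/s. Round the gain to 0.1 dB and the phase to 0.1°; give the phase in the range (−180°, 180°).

At ω = 10 rad/s:
zero (1 + j10·0.025) = 1 + j0.25 → |·| ≈ 1.0308, ∠ ≈ 14.04°
zero (1 + j10·0.01) = 1 + j0.1 → |·| ≈ 1.005, ∠ ≈ 5.71°
pole (1 + j10·1) = 1 + j10 → |·| ≈ 10.05, ∠ ≈ 84.29°
pole (1 + j10·0.05) = 1 + j0.5 → |·| ≈ 1.118, ∠ ≈ 26.57°
|L| = 2e+05 · 1.0308 · 1.005 / (10.05 · 1.118) ≈ 18440
Gain = 20 log₁₀(18440) ≈ 85.32 dB
∠L = (14.04° + 5.71°) − (84.29° + 26.57°) = -91.11°

At ω = 216 rad/s:
zero (1 + j216·0.025) = 1 + j5.4 → |·| ≈ 5.4918, ∠ ≈ 79.51°
zero (1 + j216·0.01) = 1 + j2.16 → |·| ≈ 2.3803, ∠ ≈ 65.16°
pole (1 + j216·1) = 1 + j216 → |·| ≈ 216, ∠ ≈ 89.73°
pole (1 + j216·0.05) = 1 + j10.8 → |·| ≈ 10.846, ∠ ≈ 84.71°
|L| = 2e+05 · 5.4918 · 2.3803 / (216 · 10.846) ≈ 1116
Gain = 20 log₁₀(1116) ≈ 60.95 dB
∠L = (79.51° + 65.16°) − (89.73° + 84.71°) = -29.77°

ω = 10: 85.3 dB, -91.1°; ω = 216: 61.0 dB, -29.8°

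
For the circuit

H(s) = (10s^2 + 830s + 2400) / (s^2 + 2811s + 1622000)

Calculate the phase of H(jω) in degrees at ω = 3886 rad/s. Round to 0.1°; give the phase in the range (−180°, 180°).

37.8°

Substitute s = j3886:
Numerator: 10(j3886)^2 + 830(j3886) + 2400 = -151007560 + j3225380
Denominator: (j3886)^2 + 2811(j3886) + 1622000 = -13478996 + j10923546
|N| = √(151007560² + 3225380²) ≈ 1.5104e+08, ∠N ≈ 178.78°
|D| = √(13478996² + 10923546²) ≈ 1.735e+07, ∠D ≈ 140.98°
∠H = 178.78° − 140.98° = 37.80°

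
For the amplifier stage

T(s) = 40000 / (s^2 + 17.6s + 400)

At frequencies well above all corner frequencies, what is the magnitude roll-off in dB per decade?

-40 dB/decade

Each pole contributes −20 dB/decade at high frequency; each zero contributes +20 dB/decade.
Net: 0 zero(s) − 2 pole(s) → -40 dB/decade.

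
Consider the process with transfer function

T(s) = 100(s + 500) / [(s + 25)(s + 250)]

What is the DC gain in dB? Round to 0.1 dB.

T(0) = 100·500 / (25·250) = 8
20 log₁₀(8) ≈ 18.06 dB

18.1 dB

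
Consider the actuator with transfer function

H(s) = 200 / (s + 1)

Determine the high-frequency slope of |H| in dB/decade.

Each pole contributes −20 dB/decade at high frequency; each zero contributes +20 dB/decade.
Net: 0 zero(s) − 1 pole(s) → -20 dB/decade.

-20 dB/decade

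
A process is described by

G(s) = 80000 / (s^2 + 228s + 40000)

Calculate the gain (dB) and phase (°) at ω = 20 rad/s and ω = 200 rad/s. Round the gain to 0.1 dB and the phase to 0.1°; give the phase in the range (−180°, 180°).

At s = jω = j20:
quadratic: (j20)² + 228·j20 + 40000 = 39600 + j4560 → |·| ≈ 39862, ∠ ≈ 6.57°
|G| = 80000 / 39862 ≈ 2.0069
Gain = 20 log₁₀(2.0069) ≈ 6.05 dB
∠G = 0.00° − 6.57° = -6.57°

At s = jω = j200:
quadratic: (j200)² + 228·j200 + 40000 = 0 + j45600 → |·| ≈ 45600, ∠ ≈ 90.00°
|G| = 80000 / 45600 ≈ 1.7544
Gain = 20 log₁₀(1.7544) ≈ 4.88 dB
∠G = 0.00° − 90.00° = -90.00°

ω = 20: 6.1 dB, -6.6°; ω = 200: 4.9 dB, -90.0°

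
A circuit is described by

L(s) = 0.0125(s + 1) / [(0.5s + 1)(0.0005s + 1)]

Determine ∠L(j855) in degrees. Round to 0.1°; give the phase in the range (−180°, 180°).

-23.1°

At ω = 855 rad/s:
zero (1 + j855·1) = 1 + j855 → |·| ≈ 855, ∠ ≈ 89.93°
pole (1 + j855·0.5) = 1 + j427.5 → |·| ≈ 427.5, ∠ ≈ 89.87°
pole (1 + j855·0.0005) = 1 + j0.4275 → |·| ≈ 1.0875, ∠ ≈ 23.15°
∠L = (89.93°) − (89.87° + 23.15°) = -23.09°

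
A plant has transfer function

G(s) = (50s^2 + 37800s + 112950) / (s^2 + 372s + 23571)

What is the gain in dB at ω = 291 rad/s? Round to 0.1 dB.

39.5 dB

Substitute s = j291:
Numerator: 50(j291)^2 + 37800(j291) + 112950 = -4121100 + j10999800
Denominator: (j291)^2 + 372(j291) + 23571 = -61110 + j108252
|N| = √(4121100² + 10999800²) ≈ 1.1746e+07, ∠N ≈ 110.54°
|D| = √(61110² + 108252²) ≈ 1.2431e+05, ∠D ≈ 119.45°
|G| = 1.1746e+07 / 1.2431e+05 ≈ 94.49
Gain = 20 log₁₀(94.49) ≈ 39.51 dB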